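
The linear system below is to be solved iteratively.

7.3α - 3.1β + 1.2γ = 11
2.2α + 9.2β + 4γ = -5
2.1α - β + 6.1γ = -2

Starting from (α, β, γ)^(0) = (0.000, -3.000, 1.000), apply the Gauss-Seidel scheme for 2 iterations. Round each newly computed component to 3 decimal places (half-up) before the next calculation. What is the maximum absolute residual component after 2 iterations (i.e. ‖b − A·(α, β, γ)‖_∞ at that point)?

1.601

Iteration 1:
  α = (11 - (-3.1)·-3.000 - (1.2)·1.000) / (7.3) = 0.068
  β = (-5 - (2.2)·0.068 - (4)·1.000) / (9.2) = -0.995
  γ = (-2 - (2.1)·0.068 - (-1)·-0.995) / (6.1) = -0.514
Iteration 2:
  α = (11 - (-3.1)·-0.995 - (1.2)·-0.514) / (7.3) = 1.169
  β = (-5 - (2.2)·1.169 - (4)·-0.514) / (9.2) = -0.600
  γ = (-2 - (2.1)·1.169 - (-1)·-0.600) / (6.1) = -0.829
Residual b − A·x = (1.601, 1.264, 0.002); ∞-norm = 1.601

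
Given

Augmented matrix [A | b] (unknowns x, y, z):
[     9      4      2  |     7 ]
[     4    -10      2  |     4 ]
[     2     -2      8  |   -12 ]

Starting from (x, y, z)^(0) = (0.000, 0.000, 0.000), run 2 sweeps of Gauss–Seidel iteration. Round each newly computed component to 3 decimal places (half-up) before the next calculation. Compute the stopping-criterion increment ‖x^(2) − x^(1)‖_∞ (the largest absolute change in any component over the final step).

0.421

Iteration 1:
  x = (7 - (4)·0.000 - (2)·0.000) / (9) = 0.778
  y = (4 - (4)·0.778 - (2)·0.000) / (-10) = -0.089
  z = (-12 - (2)·0.778 - (-2)·-0.089) / (8) = -1.717
Iteration 2:
  x = (7 - (4)·-0.089 - (2)·-1.717) / (9) = 1.199
  y = (4 - (4)·1.199 - (2)·-1.717) / (-10) = -0.264
  z = (-12 - (2)·1.199 - (-2)·-0.264) / (8) = -1.866
Change: (0.421, -0.175, -0.149) → max |·| = 0.421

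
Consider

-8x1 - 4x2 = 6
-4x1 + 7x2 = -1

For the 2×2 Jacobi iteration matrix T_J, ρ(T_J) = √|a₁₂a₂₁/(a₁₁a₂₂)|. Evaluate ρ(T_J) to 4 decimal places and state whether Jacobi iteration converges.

a₁₂a₂₁/(a₁₁a₂₂) = (-4)·(-4) / ((-8)·(7)) = -0.285714
ρ = √|-0.285714| = √0.285714 = 0.5345
ρ < 1, so Jacobi converges

0.5345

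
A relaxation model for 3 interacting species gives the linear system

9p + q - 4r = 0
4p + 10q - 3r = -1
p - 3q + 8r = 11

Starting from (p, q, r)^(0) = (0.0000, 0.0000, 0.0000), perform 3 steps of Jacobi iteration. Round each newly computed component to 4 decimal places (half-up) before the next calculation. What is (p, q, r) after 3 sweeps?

(0.5597, 0.0524, 1.4144)

Iteration 1:
  p = (0 - (1)·0.0000 - (-4)·0.0000) / (9) = 0.0000
  q = (-1 - (4)·0.0000 - (-3)·0.0000) / (10) = -0.1000
  r = (11 - (1)·0.0000 - (-3)·0.0000) / (8) = 1.3750
Iteration 2:
  p = (0 - (1)·-0.1000 - (-4)·1.3750) / (9) = 0.6222
  q = (-1 - (4)·0.0000 - (-3)·1.3750) / (10) = 0.3125
  r = (11 - (1)·0.0000 - (-3)·-0.1000) / (8) = 1.3375
Iteration 3:
  p = (0 - (1)·0.3125 - (-4)·1.3375) / (9) = 0.5597
  q = (-1 - (4)·0.6222 - (-3)·1.3375) / (10) = 0.0524
  r = (11 - (1)·0.6222 - (-3)·0.3125) / (8) = 1.4144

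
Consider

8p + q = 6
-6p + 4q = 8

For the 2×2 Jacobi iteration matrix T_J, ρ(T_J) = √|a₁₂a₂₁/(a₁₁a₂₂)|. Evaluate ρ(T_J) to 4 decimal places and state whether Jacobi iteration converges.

0.4330

a₁₂a₂₁/(a₁₁a₂₂) = (1)·(-6) / ((8)·(4)) = -0.187500
ρ = √|-0.187500| = √0.187500 = 0.4330
ρ < 1, so Jacobi converges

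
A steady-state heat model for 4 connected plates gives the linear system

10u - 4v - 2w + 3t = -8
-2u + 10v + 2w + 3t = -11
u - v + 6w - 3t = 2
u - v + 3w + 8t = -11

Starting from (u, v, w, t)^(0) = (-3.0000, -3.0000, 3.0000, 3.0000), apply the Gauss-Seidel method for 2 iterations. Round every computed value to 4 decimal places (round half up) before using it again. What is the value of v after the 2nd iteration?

-1.0183

Iteration 1:
  u = (-8 - (-4)·-3.0000 - (-2)·3.0000 - (3)·3.0000) / (10) = -2.3000
  v = (-11 - (-2)·-2.3000 - (2)·3.0000 - (3)·3.0000) / (10) = -3.0600
  w = (2 - (1)·-2.3000 - (-1)·-3.0600 - (-3)·3.0000) / (6) = 1.7067
  t = (-11 - (1)·-2.3000 - (-1)·-3.0600 - (3)·1.7067) / (8) = -2.1100
Iteration 2:
  u = (-8 - (-4)·-3.0600 - (-2)·1.7067 - (3)·-2.1100) / (10) = -1.0497
  v = (-11 - (-2)·-1.0497 - (2)·1.7067 - (3)·-2.1100) / (10) = -1.0183
  w = (2 - (1)·-1.0497 - (-1)·-1.0183 - (-3)·-2.1100) / (6) = -0.7164
  t = (-11 - (1)·-1.0497 - (-1)·-1.0183 - (3)·-0.7164) / (8) = -1.1024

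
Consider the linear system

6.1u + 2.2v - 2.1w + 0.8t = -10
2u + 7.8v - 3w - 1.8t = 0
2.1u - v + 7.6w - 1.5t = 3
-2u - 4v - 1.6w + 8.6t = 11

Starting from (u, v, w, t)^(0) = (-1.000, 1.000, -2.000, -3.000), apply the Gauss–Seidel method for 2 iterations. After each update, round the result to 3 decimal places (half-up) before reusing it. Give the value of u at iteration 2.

-1.266

Iteration 1:
  u = (-10 - (2.2)·1.000 - (-2.1)·-2.000 - (0.8)·-3.000) / (6.1) = -2.295
  v = (0 - (2)·-2.295 - (-3)·-2.000 - (-1.8)·-3.000) / (7.8) = -0.873
  w = (3 - (2.1)·-2.295 - (-1)·-0.873 - (-1.5)·-3.000) / (7.6) = 0.322
  t = (11 - (-2)·-2.295 - (-4)·-0.873 - (-1.6)·0.322) / (8.6) = 0.399
Iteration 2:
  u = (-10 - (2.2)·-0.873 - (-2.1)·0.322 - (0.8)·0.399) / (6.1) = -1.266
  v = (0 - (2)·-1.266 - (-3)·0.322 - (-1.8)·0.399) / (7.8) = 0.541
  w = (3 - (2.1)·-1.266 - (-1)·0.541 - (-1.5)·0.399) / (7.6) = 0.894
  t = (11 - (-2)·-1.266 - (-4)·0.541 - (-1.6)·0.894) / (8.6) = 1.403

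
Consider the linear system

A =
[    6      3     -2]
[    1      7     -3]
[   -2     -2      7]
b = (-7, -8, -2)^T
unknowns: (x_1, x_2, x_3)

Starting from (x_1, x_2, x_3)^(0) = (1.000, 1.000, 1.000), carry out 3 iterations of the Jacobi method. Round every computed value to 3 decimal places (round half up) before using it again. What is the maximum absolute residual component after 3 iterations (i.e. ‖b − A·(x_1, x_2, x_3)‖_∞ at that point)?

2.239

Iteration 1:
  x_1 = (-7 - (3)·1.000 - (-2)·1.000) / (6) = -1.333
  x_2 = (-8 - (1)·1.000 - (-3)·1.000) / (7) = -0.857
  x_3 = (-2 - (-2)·1.000 - (-2)·1.000) / (7) = 0.286
Iteration 2:
  x_1 = (-7 - (3)·-0.857 - (-2)·0.286) / (6) = -0.643
  x_2 = (-8 - (1)·-1.333 - (-3)·0.286) / (7) = -0.830
  x_3 = (-2 - (-2)·-1.333 - (-2)·-0.857) / (7) = -0.911
Iteration 3:
  x_1 = (-7 - (3)·-0.830 - (-2)·-0.911) / (6) = -1.055
  x_2 = (-8 - (1)·-0.643 - (-3)·-0.911) / (7) = -1.441
  x_3 = (-2 - (-2)·-0.643 - (-2)·-0.830) / (7) = -0.707
Residual b − A·x = (2.239, 1.021, -2.043); ∞-norm = 2.239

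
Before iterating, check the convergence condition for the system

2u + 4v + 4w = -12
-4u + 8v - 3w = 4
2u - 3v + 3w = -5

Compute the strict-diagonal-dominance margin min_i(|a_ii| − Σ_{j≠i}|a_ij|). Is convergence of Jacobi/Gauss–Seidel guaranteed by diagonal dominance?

row 1: |2| − (4+4) = -6
row 2: |8| − (4+3) = 1
row 3: |3| − (2+3) = -2
minimum over rows = -6 → not strictly diagonally dominant

-6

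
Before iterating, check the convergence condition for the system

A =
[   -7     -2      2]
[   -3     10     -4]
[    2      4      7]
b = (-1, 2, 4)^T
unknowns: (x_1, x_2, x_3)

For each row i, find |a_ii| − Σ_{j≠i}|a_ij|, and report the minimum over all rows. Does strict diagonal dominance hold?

1

row 1: |-7| − (2+2) = 3
row 2: |10| − (3+4) = 3
row 3: |7| − (2+4) = 1
minimum over rows = 1 → strictly diagonally dominant (convergence guaranteed)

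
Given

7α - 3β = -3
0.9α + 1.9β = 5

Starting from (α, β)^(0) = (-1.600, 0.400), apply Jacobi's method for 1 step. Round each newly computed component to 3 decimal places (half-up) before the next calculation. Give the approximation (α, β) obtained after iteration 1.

Iteration 1:
  α = (-3 - (-3)·0.400) / (7) = -0.257
  β = (5 - (0.9)·-1.600) / (1.9) = 3.389

(-0.257, 3.389)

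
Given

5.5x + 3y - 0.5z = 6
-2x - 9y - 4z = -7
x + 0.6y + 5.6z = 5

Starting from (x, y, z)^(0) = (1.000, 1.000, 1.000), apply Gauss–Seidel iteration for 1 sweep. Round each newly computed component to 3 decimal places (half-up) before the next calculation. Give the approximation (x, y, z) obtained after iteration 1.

Iteration 1:
  x = (6 - (3)·1.000 - (-0.5)·1.000) / (5.5) = 0.636
  y = (-7 - (-2)·0.636 - (-4)·1.000) / (-9) = 0.192
  z = (5 - (1)·0.636 - (0.6)·0.192) / (5.6) = 0.759

(0.636, 0.192, 0.759)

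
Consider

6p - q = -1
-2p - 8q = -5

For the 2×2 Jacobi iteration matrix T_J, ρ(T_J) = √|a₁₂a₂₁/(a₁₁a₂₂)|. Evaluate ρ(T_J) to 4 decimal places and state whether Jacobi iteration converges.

0.2041

a₁₂a₂₁/(a₁₁a₂₂) = (-1)·(-2) / ((6)·(-8)) = -0.041667
ρ = √|-0.041667| = √0.041667 = 0.2041
ρ < 1, so Jacobi converges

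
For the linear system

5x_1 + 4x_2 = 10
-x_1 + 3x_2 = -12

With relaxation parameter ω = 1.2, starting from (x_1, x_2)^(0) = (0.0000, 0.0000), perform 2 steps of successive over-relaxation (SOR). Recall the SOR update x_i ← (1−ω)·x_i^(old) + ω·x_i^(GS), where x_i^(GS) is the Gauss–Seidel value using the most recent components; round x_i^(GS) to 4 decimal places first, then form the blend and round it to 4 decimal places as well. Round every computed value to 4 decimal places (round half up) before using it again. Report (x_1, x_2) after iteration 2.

Iteration 1:
  x_1: GS value = (10 - (4)·0.0000) / (5) = 2.0000;  x_1 ← (1−ω)·0.0000 + ω·2.0000 = 2.4000
  x_2: GS value = (-12 - (-1)·2.4000) / (3) = -3.2000;  x_2 ← (1−ω)·0.0000 + ω·-3.2000 = -3.8400
Iteration 2:
  x_1: GS value = (10 - (4)·-3.8400) / (5) = 5.0720;  x_1 ← (1−ω)·2.4000 + ω·5.0720 = 5.6064
  x_2: GS value = (-12 - (-1)·5.6064) / (3) = -2.1312;  x_2 ← (1−ω)·-3.8400 + ω·-2.1312 = -1.7894

(5.6064, -1.7894)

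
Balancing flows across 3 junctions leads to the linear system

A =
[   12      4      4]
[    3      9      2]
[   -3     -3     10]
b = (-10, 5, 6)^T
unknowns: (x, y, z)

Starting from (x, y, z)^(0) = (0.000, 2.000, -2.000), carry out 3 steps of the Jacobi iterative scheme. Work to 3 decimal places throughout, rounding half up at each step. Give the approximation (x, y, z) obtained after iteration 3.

Iteration 1:
  x = (-10 - (4)·2.000 - (4)·-2.000) / (12) = -0.833
  y = (5 - (3)·0.000 - (2)·-2.000) / (9) = 1.000
  z = (6 - (-3)·0.000 - (-3)·2.000) / (10) = 1.200
Iteration 2:
  x = (-10 - (4)·1.000 - (4)·1.200) / (12) = -1.567
  y = (5 - (3)·-0.833 - (2)·1.200) / (9) = 0.567
  z = (6 - (-3)·-0.833 - (-3)·1.000) / (10) = 0.650
Iteration 3:
  x = (-10 - (4)·0.567 - (4)·0.650) / (12) = -1.239
  y = (5 - (3)·-1.567 - (2)·0.650) / (9) = 0.933
  z = (6 - (-3)·-1.567 - (-3)·0.567) / (10) = 0.300

(-1.239, 0.933, 0.300)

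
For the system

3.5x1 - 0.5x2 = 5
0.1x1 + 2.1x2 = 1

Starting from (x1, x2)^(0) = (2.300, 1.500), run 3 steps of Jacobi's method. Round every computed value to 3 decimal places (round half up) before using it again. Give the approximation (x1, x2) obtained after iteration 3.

(1.485, 0.406)

Iteration 1:
  x1 = (5 - (-0.5)·1.500) / (3.5) = 1.643
  x2 = (1 - (0.1)·2.300) / (2.1) = 0.367
Iteration 2:
  x1 = (5 - (-0.5)·0.367) / (3.5) = 1.481
  x2 = (1 - (0.1)·1.643) / (2.1) = 0.398
Iteration 3:
  x1 = (5 - (-0.5)·0.398) / (3.5) = 1.485
  x2 = (1 - (0.1)·1.481) / (2.1) = 0.406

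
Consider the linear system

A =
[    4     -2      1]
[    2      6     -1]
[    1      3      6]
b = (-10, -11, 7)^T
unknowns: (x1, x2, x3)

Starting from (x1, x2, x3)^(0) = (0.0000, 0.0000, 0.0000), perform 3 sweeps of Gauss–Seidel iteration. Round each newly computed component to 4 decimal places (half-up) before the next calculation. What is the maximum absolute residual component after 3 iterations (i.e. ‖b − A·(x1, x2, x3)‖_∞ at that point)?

Iteration 1:
  x1 = (-10 - (-2)·0.0000 - (1)·0.0000) / (4) = -2.5000
  x2 = (-11 - (2)·-2.5000 - (-1)·0.0000) / (6) = -1.0000
  x3 = (7 - (1)·-2.5000 - (3)·-1.0000) / (6) = 2.0833
Iteration 2:
  x1 = (-10 - (-2)·-1.0000 - (1)·2.0833) / (4) = -3.5208
  x2 = (-11 - (2)·-3.5208 - (-1)·2.0833) / (6) = -0.3125
  x3 = (7 - (1)·-3.5208 - (3)·-0.3125) / (6) = 1.9097
Iteration 3:
  x1 = (-10 - (-2)·-0.3125 - (1)·1.9097) / (4) = -3.1337
  x2 = (-11 - (2)·-3.1337 - (-1)·1.9097) / (6) = -0.4705
  x3 = (7 - (1)·-3.1337 - (3)·-0.4705) / (6) = 1.9242
Residual b − A·x = (-0.3304, 0.0146, 0.0000); ∞-norm = 0.3304

0.3304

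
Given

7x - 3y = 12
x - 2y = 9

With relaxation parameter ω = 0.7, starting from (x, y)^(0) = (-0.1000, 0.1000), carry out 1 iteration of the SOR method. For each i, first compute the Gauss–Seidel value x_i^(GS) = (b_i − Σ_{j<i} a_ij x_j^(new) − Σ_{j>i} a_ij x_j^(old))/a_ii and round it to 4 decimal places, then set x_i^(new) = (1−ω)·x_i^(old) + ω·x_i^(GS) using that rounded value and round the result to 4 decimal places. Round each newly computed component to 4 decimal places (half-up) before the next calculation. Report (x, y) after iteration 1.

(1.2000, -2.7000)

Iteration 1:
  x: GS value = (12 - (-3)·0.1000) / (7) = 1.7571;  x ← (1−ω)·-0.1000 + ω·1.7571 = 1.2000
  y: GS value = (9 - (1)·1.2000) / (-2) = -3.9000;  y ← (1−ω)·0.1000 + ω·-3.9000 = -2.7000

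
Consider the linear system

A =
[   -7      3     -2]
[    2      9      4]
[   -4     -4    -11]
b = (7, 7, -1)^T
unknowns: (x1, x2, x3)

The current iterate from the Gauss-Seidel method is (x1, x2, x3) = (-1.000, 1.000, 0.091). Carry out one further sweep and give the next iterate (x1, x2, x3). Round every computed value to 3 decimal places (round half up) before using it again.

(-0.597, 0.870, -0.008)

One sweep:
  x1 = (7 - (3)·1.000 - (-2)·0.091) / (-7) = -0.597
  x2 = (7 - (2)·-0.597 - (4)·0.091) / (9) = 0.870
  x3 = (-1 - (-4)·-0.597 - (-4)·0.870) / (-11) = -0.008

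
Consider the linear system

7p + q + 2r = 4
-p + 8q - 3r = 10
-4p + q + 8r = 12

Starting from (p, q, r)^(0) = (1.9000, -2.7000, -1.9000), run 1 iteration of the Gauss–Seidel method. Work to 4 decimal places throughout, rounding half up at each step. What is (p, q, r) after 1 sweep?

Iteration 1:
  p = (4 - (1)·-2.7000 - (2)·-1.9000) / (7) = 1.5000
  q = (10 - (-1)·1.5000 - (-3)·-1.9000) / (8) = 0.7250
  r = (12 - (-4)·1.5000 - (1)·0.7250) / (8) = 2.1594

(1.5000, 0.7250, 2.1594)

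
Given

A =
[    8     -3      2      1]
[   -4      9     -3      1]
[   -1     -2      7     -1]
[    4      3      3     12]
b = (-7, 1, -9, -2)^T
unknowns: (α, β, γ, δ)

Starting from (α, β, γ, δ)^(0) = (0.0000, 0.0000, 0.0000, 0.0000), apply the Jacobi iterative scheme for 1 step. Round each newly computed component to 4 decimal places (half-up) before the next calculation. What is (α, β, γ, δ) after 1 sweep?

(-0.8750, 0.1111, -1.2857, -0.1667)

Iteration 1:
  α = (-7 - (-3)·0.0000 - (2)·0.0000 - (1)·0.0000) / (8) = -0.8750
  β = (1 - (-4)·0.0000 - (-3)·0.0000 - (1)·0.0000) / (9) = 0.1111
  γ = (-9 - (-1)·0.0000 - (-2)·0.0000 - (-1)·0.0000) / (7) = -1.2857
  δ = (-2 - (4)·0.0000 - (3)·0.0000 - (3)·0.0000) / (12) = -0.1667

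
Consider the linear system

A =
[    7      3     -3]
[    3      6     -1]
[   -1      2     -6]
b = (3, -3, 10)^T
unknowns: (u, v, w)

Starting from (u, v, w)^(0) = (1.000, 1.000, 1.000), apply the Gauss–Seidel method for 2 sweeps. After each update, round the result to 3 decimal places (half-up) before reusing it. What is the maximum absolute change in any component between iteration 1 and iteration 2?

0.589

Iteration 1:
  u = (3 - (3)·1.000 - (-3)·1.000) / (7) = 0.429
  v = (-3 - (3)·0.429 - (-1)·1.000) / (6) = -0.548
  w = (10 - (-1)·0.429 - (2)·-0.548) / (-6) = -1.921
Iteration 2:
  u = (3 - (3)·-0.548 - (-3)·-1.921) / (7) = -0.160
  v = (-3 - (3)·-0.160 - (-1)·-1.921) / (6) = -0.740
  w = (10 - (-1)·-0.160 - (2)·-0.740) / (-6) = -1.887
Change: (-0.589, -0.192, 0.034) → max |·| = 0.589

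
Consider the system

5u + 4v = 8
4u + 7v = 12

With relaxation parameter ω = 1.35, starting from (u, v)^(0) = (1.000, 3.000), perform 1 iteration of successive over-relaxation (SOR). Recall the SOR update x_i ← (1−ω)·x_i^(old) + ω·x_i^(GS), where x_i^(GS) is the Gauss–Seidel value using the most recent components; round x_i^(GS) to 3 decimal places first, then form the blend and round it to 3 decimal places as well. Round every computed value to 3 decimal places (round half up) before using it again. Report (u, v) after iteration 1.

Iteration 1:
  u: GS value = (8 - (4)·3.000) / (5) = -0.800;  u ← (1−ω)·1.000 + ω·-0.800 = -1.430
  v: GS value = (12 - (4)·-1.430) / (7) = 2.531;  v ← (1−ω)·3.000 + ω·2.531 = 2.367

(-1.430, 2.367)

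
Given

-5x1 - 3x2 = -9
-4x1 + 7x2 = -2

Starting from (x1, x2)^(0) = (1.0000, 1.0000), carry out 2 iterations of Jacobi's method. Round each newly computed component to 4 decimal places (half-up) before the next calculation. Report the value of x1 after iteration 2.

1.6286

Iteration 1:
  x1 = (-9 - (-3)·1.0000) / (-5) = 1.2000
  x2 = (-2 - (-4)·1.0000) / (7) = 0.2857
Iteration 2:
  x1 = (-9 - (-3)·0.2857) / (-5) = 1.6286
  x2 = (-2 - (-4)·1.2000) / (7) = 0.4000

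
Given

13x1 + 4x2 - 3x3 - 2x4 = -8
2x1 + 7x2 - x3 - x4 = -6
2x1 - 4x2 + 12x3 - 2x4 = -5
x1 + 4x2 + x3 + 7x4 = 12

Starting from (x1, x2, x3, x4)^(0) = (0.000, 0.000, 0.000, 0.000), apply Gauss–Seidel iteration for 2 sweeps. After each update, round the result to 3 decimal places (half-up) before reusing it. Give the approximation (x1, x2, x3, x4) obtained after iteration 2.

Iteration 1:
  x1 = (-8 - (4)·0.000 - (-3)·0.000 - (-2)·0.000) / (13) = -0.615
  x2 = (-6 - (2)·-0.615 - (-1)·0.000 - (-1)·0.000) / (7) = -0.681
  x3 = (-5 - (2)·-0.615 - (-4)·-0.681 - (-2)·0.000) / (12) = -0.541
  x4 = (12 - (1)·-0.615 - (4)·-0.681 - (1)·-0.541) / (7) = 2.269
Iteration 2:
  x1 = (-8 - (4)·-0.681 - (-3)·-0.541 - (-2)·2.269) / (13) = -0.182
  x2 = (-6 - (2)·-0.182 - (-1)·-0.541 - (-1)·2.269) / (7) = -0.558
  x3 = (-5 - (2)·-0.182 - (-4)·-0.558 - (-2)·2.269) / (12) = -0.194
  x4 = (12 - (1)·-0.182 - (4)·-0.558 - (1)·-0.194) / (7) = 2.087

(-0.182, -0.558, -0.194, 2.087)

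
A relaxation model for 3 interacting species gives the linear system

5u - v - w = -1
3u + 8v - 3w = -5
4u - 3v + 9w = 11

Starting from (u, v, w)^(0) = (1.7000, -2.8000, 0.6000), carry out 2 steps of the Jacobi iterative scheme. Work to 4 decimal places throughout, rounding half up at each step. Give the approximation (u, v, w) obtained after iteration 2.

(-0.5008, -0.5600, 1.1608)

Iteration 1:
  u = (-1 - (-1)·-2.8000 - (-1)·0.6000) / (5) = -0.6400
  v = (-5 - (3)·1.7000 - (-3)·0.6000) / (8) = -1.0375
  w = (11 - (4)·1.7000 - (-3)·-2.8000) / (9) = -0.4667
Iteration 2:
  u = (-1 - (-1)·-1.0375 - (-1)·-0.4667) / (5) = -0.5008
  v = (-5 - (3)·-0.6400 - (-3)·-0.4667) / (8) = -0.5600
  w = (11 - (4)·-0.6400 - (-3)·-1.0375) / (9) = 1.1608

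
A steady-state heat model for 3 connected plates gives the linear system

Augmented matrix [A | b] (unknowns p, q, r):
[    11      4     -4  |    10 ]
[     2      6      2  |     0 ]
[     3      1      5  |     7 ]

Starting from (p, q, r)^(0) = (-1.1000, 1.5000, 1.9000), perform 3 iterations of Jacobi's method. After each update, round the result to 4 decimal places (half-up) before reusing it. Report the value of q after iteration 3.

Iteration 1:
  p = (10 - (4)·1.5000 - (-4)·1.9000) / (11) = 1.0545
  q = (0 - (2)·-1.1000 - (2)·1.9000) / (6) = -0.2667
  r = (7 - (3)·-1.1000 - (1)·1.5000) / (5) = 1.7600
Iteration 2:
  p = (10 - (4)·-0.2667 - (-4)·1.7600) / (11) = 1.6461
  q = (0 - (2)·1.0545 - (2)·1.7600) / (6) = -0.9382
  r = (7 - (3)·1.0545 - (1)·-0.2667) / (5) = 0.8206
Iteration 3:
  p = (10 - (4)·-0.9382 - (-4)·0.8206) / (11) = 1.5487
  q = (0 - (2)·1.6461 - (2)·0.8206) / (6) = -0.8222
  r = (7 - (3)·1.6461 - (1)·-0.9382) / (5) = 0.6000

-0.8222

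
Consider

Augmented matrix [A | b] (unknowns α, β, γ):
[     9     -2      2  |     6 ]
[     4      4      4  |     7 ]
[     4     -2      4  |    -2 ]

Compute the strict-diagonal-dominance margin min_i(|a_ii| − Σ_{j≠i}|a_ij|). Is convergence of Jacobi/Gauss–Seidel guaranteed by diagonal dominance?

row 1: |9| − (2+2) = 5
row 2: |4| − (4+4) = -4
row 3: |4| − (4+2) = -2
minimum over rows = -4 → not strictly diagonally dominant

-4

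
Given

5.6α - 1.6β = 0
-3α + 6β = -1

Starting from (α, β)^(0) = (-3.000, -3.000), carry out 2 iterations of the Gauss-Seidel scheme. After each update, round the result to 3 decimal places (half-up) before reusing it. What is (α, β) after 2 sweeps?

Iteration 1:
  α = (0 - (-1.6)·-3.000) / (5.6) = -0.857
  β = (-1 - (-3)·-0.857) / (6) = -0.595
Iteration 2:
  α = (0 - (-1.6)·-0.595) / (5.6) = -0.170
  β = (-1 - (-3)·-0.170) / (6) = -0.252

(-0.170, -0.252)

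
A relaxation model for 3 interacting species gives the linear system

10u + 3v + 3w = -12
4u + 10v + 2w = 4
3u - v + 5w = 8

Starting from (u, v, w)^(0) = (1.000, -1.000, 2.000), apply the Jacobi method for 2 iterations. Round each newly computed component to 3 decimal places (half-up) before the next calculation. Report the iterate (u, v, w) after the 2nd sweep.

Iteration 1:
  u = (-12 - (3)·-1.000 - (3)·2.000) / (10) = -1.500
  v = (4 - (4)·1.000 - (2)·2.000) / (10) = -0.400
  w = (8 - (3)·1.000 - (-1)·-1.000) / (5) = 0.800
Iteration 2:
  u = (-12 - (3)·-0.400 - (3)·0.800) / (10) = -1.320
  v = (4 - (4)·-1.500 - (2)·0.800) / (10) = 0.840
  w = (8 - (3)·-1.500 - (-1)·-0.400) / (5) = 2.420

(-1.320, 0.840, 2.420)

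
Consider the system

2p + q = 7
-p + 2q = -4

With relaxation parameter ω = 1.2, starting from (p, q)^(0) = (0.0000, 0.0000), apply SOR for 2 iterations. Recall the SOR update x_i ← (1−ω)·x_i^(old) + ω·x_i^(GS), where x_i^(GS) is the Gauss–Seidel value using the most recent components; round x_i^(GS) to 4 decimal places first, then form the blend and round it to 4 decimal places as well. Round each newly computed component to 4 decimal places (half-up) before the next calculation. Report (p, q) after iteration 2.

(3.2880, -0.4512)

Iteration 1:
  p: GS value = (7 - (1)·0.0000) / (2) = 3.5000;  p ← (1−ω)·0.0000 + ω·3.5000 = 4.2000
  q: GS value = (-4 - (-1)·4.2000) / (2) = 0.1000;  q ← (1−ω)·0.0000 + ω·0.1000 = 0.1200
Iteration 2:
  p: GS value = (7 - (1)·0.1200) / (2) = 3.4400;  p ← (1−ω)·4.2000 + ω·3.4400 = 3.2880
  q: GS value = (-4 - (-1)·3.2880) / (2) = -0.3560;  q ← (1−ω)·0.1200 + ω·-0.3560 = -0.4512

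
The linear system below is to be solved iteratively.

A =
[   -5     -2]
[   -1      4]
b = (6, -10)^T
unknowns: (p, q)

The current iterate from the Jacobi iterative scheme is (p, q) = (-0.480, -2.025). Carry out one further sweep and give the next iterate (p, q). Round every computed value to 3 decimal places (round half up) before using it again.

(-0.390, -2.620)

One sweep:
  p = (6 - (-2)·-2.025) / (-5) = -0.390
  q = (-10 - (-1)·-0.480) / (4) = -2.620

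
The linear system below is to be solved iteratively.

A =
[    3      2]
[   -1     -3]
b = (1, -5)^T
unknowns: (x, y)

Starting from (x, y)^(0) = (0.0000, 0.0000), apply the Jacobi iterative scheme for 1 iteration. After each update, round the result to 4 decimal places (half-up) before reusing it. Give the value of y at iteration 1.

Iteration 1:
  x = (1 - (2)·0.0000) / (3) = 0.3333
  y = (-5 - (-1)·0.0000) / (-3) = 1.6667

1.6667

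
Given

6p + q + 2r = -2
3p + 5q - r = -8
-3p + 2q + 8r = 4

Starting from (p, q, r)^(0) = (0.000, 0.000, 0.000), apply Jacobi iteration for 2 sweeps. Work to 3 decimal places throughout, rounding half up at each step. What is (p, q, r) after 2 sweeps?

Iteration 1:
  p = (-2 - (1)·0.000 - (2)·0.000) / (6) = -0.333
  q = (-8 - (3)·0.000 - (-1)·0.000) / (5) = -1.600
  r = (4 - (-3)·0.000 - (2)·0.000) / (8) = 0.500
Iteration 2:
  p = (-2 - (1)·-1.600 - (2)·0.500) / (6) = -0.233
  q = (-8 - (3)·-0.333 - (-1)·0.500) / (5) = -1.300
  r = (4 - (-3)·-0.333 - (2)·-1.600) / (8) = 0.775

(-0.233, -1.300, 0.775)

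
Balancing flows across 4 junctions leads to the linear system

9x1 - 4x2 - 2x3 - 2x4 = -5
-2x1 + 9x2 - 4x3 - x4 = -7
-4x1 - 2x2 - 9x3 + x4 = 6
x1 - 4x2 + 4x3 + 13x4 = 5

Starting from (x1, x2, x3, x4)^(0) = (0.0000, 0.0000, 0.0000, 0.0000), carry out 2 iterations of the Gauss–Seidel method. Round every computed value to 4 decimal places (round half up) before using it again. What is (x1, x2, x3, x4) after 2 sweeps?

(-0.9565, -1.0637, 0.0190, 0.1251)

Iteration 1:
  x1 = (-5 - (-4)·0.0000 - (-2)·0.0000 - (-2)·0.0000) / (9) = -0.5556
  x2 = (-7 - (-2)·-0.5556 - (-4)·0.0000 - (-1)·0.0000) / (9) = -0.9012
  x3 = (6 - (-4)·-0.5556 - (-2)·-0.9012 - (1)·0.0000) / (-9) = -0.2195
  x4 = (5 - (1)·-0.5556 - (-4)·-0.9012 - (4)·-0.2195) / (13) = 0.2176
Iteration 2:
  x1 = (-5 - (-4)·-0.9012 - (-2)·-0.2195 - (-2)·0.2176) / (9) = -0.9565
  x2 = (-7 - (-2)·-0.9565 - (-4)·-0.2195 - (-1)·0.2176) / (9) = -1.0637
  x3 = (6 - (-4)·-0.9565 - (-2)·-1.0637 - (1)·0.2176) / (-9) = 0.0190
  x4 = (5 - (1)·-0.9565 - (-4)·-1.0637 - (4)·0.0190) / (13) = 0.1251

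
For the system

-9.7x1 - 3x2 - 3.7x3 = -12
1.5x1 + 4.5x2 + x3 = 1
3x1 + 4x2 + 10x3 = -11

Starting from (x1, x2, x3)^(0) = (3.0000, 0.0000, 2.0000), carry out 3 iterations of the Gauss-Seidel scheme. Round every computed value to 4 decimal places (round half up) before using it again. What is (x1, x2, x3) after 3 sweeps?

Iteration 1:
  x1 = (-12 - (-3)·0.0000 - (-3.7)·2.0000) / (-9.7) = 0.4742
  x2 = (1 - (1.5)·0.4742 - (1)·2.0000) / (4.5) = -0.3803
  x3 = (-11 - (3)·0.4742 - (4)·-0.3803) / (10) = -1.0901
Iteration 2:
  x1 = (-12 - (-3)·-0.3803 - (-3.7)·-1.0901) / (-9.7) = 1.7705
  x2 = (1 - (1.5)·1.7705 - (1)·-1.0901) / (4.5) = -0.1257
  x3 = (-11 - (3)·1.7705 - (4)·-0.1257) / (10) = -1.5809
Iteration 3:
  x1 = (-12 - (-3)·-0.1257 - (-3.7)·-1.5809) / (-9.7) = 1.8790
  x2 = (1 - (1.5)·1.8790 - (1)·-1.5809) / (4.5) = -0.0528
  x3 = (-11 - (3)·1.8790 - (4)·-0.0528) / (10) = -1.6426

(1.8790, -0.0528, -1.6426)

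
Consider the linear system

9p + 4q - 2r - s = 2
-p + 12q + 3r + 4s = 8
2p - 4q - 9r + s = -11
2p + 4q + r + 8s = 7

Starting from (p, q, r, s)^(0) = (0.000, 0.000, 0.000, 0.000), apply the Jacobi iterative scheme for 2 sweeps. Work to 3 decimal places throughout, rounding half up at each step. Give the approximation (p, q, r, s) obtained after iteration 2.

(0.295, 0.088, 1.072, 0.333)

Iteration 1:
  p = (2 - (4)·0.000 - (-2)·0.000 - (-1)·0.000) / (9) = 0.222
  q = (8 - (-1)·0.000 - (3)·0.000 - (4)·0.000) / (12) = 0.667
  r = (-11 - (2)·0.000 - (-4)·0.000 - (1)·0.000) / (-9) = 1.222
  s = (7 - (2)·0.000 - (4)·0.000 - (1)·0.000) / (8) = 0.875
Iteration 2:
  p = (2 - (4)·0.667 - (-2)·1.222 - (-1)·0.875) / (9) = 0.295
  q = (8 - (-1)·0.222 - (3)·1.222 - (4)·0.875) / (12) = 0.088
  r = (-11 - (2)·0.222 - (-4)·0.667 - (1)·0.875) / (-9) = 1.072
  s = (7 - (2)·0.222 - (4)·0.667 - (1)·1.222) / (8) = 0.333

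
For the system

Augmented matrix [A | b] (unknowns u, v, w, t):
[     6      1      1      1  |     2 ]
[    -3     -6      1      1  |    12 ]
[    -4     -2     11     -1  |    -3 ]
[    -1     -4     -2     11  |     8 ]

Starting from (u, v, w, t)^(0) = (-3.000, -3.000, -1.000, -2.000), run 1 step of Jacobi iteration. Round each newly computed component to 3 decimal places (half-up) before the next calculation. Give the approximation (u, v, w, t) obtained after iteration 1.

(1.333, -1.000, -2.091, -0.818)

Iteration 1:
  u = (2 - (1)·-3.000 - (1)·-1.000 - (1)·-2.000) / (6) = 1.333
  v = (12 - (-3)·-3.000 - (1)·-1.000 - (1)·-2.000) / (-6) = -1.000
  w = (-3 - (-4)·-3.000 - (-2)·-3.000 - (-1)·-2.000) / (11) = -2.091
  t = (8 - (-1)·-3.000 - (-4)·-3.000 - (-2)·-1.000) / (11) = -0.818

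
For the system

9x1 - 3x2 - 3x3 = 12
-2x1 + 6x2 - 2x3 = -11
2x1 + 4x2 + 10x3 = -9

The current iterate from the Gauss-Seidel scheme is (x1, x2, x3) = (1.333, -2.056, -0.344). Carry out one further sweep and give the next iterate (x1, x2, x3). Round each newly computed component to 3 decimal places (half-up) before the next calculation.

One sweep:
  x1 = (12 - (-3)·-2.056 - (-3)·-0.344) / (9) = 0.533
  x2 = (-11 - (-2)·0.533 - (-2)·-0.344) / (6) = -1.770
  x3 = (-9 - (2)·0.533 - (4)·-1.770) / (10) = -0.299

(0.533, -1.770, -0.299)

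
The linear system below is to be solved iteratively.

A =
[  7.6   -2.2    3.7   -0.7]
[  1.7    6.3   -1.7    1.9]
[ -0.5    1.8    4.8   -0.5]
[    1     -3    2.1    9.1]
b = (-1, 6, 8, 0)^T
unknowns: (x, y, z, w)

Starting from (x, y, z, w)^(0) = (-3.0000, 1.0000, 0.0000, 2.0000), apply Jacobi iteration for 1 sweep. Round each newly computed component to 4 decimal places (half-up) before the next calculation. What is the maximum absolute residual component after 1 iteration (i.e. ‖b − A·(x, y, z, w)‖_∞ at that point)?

5.3594

Iteration 1:
  x = (-1 - (-2.2)·1.0000 - (3.7)·0.0000 - (-0.7)·2.0000) / (7.6) = 0.3421
  y = (6 - (1.7)·-3.0000 - (-1.7)·0.0000 - (1.9)·2.0000) / (6.3) = 1.1587
  z = (8 - (-0.5)·-3.0000 - (1.8)·1.0000 - (-0.5)·2.0000) / (4.8) = 1.1875
  w = (0 - (1)·-3.0000 - (-3)·1.0000 - (2.1)·0.0000) / (9.1) = 0.6593
Residual b − A·x = (-4.9831, -1.1153, 0.7150, -5.3594); ∞-norm = 5.3594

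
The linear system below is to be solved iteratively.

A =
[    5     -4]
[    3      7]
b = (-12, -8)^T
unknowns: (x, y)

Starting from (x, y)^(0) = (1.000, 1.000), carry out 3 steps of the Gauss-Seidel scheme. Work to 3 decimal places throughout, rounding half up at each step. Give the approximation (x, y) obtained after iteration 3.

(-2.366, -0.129)

Iteration 1:
  x = (-12 - (-4)·1.000) / (5) = -1.600
  y = (-8 - (3)·-1.600) / (7) = -0.457
Iteration 2:
  x = (-12 - (-4)·-0.457) / (5) = -2.766
  y = (-8 - (3)·-2.766) / (7) = 0.043
Iteration 3:
  x = (-12 - (-4)·0.043) / (5) = -2.366
  y = (-8 - (3)·-2.366) / (7) = -0.129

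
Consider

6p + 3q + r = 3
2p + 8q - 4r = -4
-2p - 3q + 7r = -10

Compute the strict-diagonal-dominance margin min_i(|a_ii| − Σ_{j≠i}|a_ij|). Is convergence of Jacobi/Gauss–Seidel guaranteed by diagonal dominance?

2

row 1: |6| − (3+1) = 2
row 2: |8| − (2+4) = 2
row 3: |7| − (2+3) = 2
minimum over rows = 2 → strictly diagonally dominant (convergence guaranteed)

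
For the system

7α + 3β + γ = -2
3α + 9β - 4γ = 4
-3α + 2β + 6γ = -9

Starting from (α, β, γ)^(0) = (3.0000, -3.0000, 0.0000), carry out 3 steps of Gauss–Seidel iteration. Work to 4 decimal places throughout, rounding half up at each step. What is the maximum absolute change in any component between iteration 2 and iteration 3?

Iteration 1:
  α = (-2 - (3)·-3.0000 - (1)·0.0000) / (7) = 1.0000
  β = (4 - (3)·1.0000 - (-4)·0.0000) / (9) = 0.1111
  γ = (-9 - (-3)·1.0000 - (2)·0.1111) / (6) = -1.0370
Iteration 2:
  α = (-2 - (3)·0.1111 - (1)·-1.0370) / (7) = -0.1852
  β = (4 - (3)·-0.1852 - (-4)·-1.0370) / (9) = 0.0453
  γ = (-9 - (-3)·-0.1852 - (2)·0.0453) / (6) = -1.6077
Iteration 3:
  α = (-2 - (3)·0.0453 - (1)·-1.6077) / (7) = -0.0755
  β = (4 - (3)·-0.0755 - (-4)·-1.6077) / (9) = -0.2449
  γ = (-9 - (-3)·-0.0755 - (2)·-0.2449) / (6) = -1.4561
Change: (0.1097, -0.2902, 0.1516) → max |·| = 0.2902

0.2902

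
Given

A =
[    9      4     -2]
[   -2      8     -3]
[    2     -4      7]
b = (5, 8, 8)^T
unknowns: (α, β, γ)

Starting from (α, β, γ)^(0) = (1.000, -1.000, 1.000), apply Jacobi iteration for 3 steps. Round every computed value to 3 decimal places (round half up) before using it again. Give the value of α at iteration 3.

Iteration 1:
  α = (5 - (4)·-1.000 - (-2)·1.000) / (9) = 1.222
  β = (8 - (-2)·1.000 - (-3)·1.000) / (8) = 1.625
  γ = (8 - (2)·1.000 - (-4)·-1.000) / (7) = 0.286
Iteration 2:
  α = (5 - (4)·1.625 - (-2)·0.286) / (9) = -0.103
  β = (8 - (-2)·1.222 - (-3)·0.286) / (8) = 1.413
  γ = (8 - (2)·1.222 - (-4)·1.625) / (7) = 1.722
Iteration 3:
  α = (5 - (4)·1.413 - (-2)·1.722) / (9) = 0.310
  β = (8 - (-2)·-0.103 - (-3)·1.722) / (8) = 1.620
  γ = (8 - (2)·-0.103 - (-4)·1.413) / (7) = 1.980

0.310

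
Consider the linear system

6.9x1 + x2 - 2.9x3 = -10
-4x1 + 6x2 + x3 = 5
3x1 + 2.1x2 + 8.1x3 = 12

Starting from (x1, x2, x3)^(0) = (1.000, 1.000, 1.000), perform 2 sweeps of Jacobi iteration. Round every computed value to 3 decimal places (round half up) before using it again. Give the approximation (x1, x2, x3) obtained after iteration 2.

Iteration 1:
  x1 = (-10 - (1)·1.000 - (-2.9)·1.000) / (6.9) = -1.174
  x2 = (5 - (-4)·1.000 - (1)·1.000) / (6) = 1.333
  x3 = (12 - (3)·1.000 - (2.1)·1.000) / (8.1) = 0.852
Iteration 2:
  x1 = (-10 - (1)·1.333 - (-2.9)·0.852) / (6.9) = -1.284
  x2 = (5 - (-4)·-1.174 - (1)·0.852) / (6) = -0.091
  x3 = (12 - (3)·-1.174 - (2.1)·1.333) / (8.1) = 1.571

(-1.284, -0.091, 1.571)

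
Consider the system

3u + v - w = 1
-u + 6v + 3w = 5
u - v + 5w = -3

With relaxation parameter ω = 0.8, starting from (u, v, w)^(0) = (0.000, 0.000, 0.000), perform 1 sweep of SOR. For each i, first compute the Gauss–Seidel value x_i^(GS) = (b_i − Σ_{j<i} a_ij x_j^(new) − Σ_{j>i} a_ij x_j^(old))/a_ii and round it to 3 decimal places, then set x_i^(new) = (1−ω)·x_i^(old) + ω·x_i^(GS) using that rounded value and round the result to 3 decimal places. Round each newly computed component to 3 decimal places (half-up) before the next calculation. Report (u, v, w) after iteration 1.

Iteration 1:
  u: GS value = (1 - (1)·0.000 - (-1)·0.000) / (3) = 0.333;  u ← (1−ω)·0.000 + ω·0.333 = 0.266
  v: GS value = (5 - (-1)·0.266 - (3)·0.000) / (6) = 0.878;  v ← (1−ω)·0.000 + ω·0.878 = 0.702
  w: GS value = (-3 - (1)·0.266 - (-1)·0.702) / (5) = -0.513;  w ← (1−ω)·0.000 + ω·-0.513 = -0.410

(0.266, 0.702, -0.410)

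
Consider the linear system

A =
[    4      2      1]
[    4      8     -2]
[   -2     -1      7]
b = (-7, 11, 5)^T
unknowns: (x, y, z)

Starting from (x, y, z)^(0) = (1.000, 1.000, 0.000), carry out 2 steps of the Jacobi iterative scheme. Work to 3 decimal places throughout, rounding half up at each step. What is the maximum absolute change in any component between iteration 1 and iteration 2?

Iteration 1:
  x = (-7 - (2)·1.000 - (1)·0.000) / (4) = -2.250
  y = (11 - (4)·1.000 - (-2)·0.000) / (8) = 0.875
  z = (5 - (-2)·1.000 - (-1)·1.000) / (7) = 1.143
Iteration 2:
  x = (-7 - (2)·0.875 - (1)·1.143) / (4) = -2.473
  y = (11 - (4)·-2.250 - (-2)·1.143) / (8) = 2.786
  z = (5 - (-2)·-2.250 - (-1)·0.875) / (7) = 0.196
Change: (-0.223, 1.911, -0.947) → max |·| = 1.911

1.911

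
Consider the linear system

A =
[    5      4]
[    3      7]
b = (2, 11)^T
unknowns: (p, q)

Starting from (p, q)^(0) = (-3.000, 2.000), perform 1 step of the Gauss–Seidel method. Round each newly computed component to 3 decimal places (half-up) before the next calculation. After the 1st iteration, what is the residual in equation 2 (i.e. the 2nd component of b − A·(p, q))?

-0.002

Iteration 1:
  p = (2 - (4)·2.000) / (5) = -1.200
  q = (11 - (3)·-1.200) / (7) = 2.086
Residual b − A·x = (-0.344, -0.002)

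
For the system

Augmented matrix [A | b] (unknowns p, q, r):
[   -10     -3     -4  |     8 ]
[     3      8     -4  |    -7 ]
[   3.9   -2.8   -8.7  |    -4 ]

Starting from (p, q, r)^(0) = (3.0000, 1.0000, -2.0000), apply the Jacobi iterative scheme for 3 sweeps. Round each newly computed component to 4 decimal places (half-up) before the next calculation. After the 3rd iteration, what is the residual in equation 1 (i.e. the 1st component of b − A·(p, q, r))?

Iteration 1:
  p = (8 - (-3)·1.0000 - (-4)·-2.0000) / (-10) = -0.3000
  q = (-7 - (3)·3.0000 - (-4)·-2.0000) / (8) = -3.0000
  r = (-4 - (3.9)·3.0000 - (-2.8)·1.0000) / (-8.7) = 1.4828
Iteration 2:
  p = (8 - (-3)·-3.0000 - (-4)·1.4828) / (-10) = -0.4931
  q = (-7 - (3)·-0.3000 - (-4)·1.4828) / (8) = -0.0211
  r = (-4 - (3.9)·-0.3000 - (-2.8)·-3.0000) / (-8.7) = 1.2908
Iteration 3:
  p = (8 - (-3)·-0.0211 - (-4)·1.2908) / (-10) = -1.3100
  q = (-7 - (3)·-0.4931 - (-4)·1.2908) / (8) = -0.0447
  r = (-4 - (3.9)·-0.4931 - (-2.8)·-0.0211) / (-8.7) = 0.2455
Residual b − A·x = (-4.2521, -1.7304, 3.1197)

-4.2521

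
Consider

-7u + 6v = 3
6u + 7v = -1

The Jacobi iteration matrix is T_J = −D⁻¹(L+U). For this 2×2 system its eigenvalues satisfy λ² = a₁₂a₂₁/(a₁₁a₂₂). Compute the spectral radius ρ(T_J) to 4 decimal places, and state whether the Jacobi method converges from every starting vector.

a₁₂a₂₁/(a₁₁a₂₂) = (6)·(6) / ((-7)·(7)) = -0.734694
ρ = √|-0.734694| = √0.734694 = 0.8571
ρ < 1, so Jacobi converges

0.8571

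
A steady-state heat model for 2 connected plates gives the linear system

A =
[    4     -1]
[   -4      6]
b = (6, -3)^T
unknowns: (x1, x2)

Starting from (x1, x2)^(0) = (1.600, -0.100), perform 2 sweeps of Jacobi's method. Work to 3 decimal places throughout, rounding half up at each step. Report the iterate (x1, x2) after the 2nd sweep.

Iteration 1:
  x1 = (6 - (-1)·-0.100) / (4) = 1.475
  x2 = (-3 - (-4)·1.600) / (6) = 0.567
Iteration 2:
  x1 = (6 - (-1)·0.567) / (4) = 1.642
  x2 = (-3 - (-4)·1.475) / (6) = 0.483

(1.642, 0.483)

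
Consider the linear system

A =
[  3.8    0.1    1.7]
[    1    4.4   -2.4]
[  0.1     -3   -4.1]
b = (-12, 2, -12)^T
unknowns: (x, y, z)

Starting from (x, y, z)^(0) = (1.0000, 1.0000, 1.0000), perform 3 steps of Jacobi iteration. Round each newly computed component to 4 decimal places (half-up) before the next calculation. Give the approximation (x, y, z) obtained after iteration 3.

Iteration 1:
  x = (-12 - (0.1)·1.0000 - (1.7)·1.0000) / (3.8) = -3.6316
  y = (2 - (1)·1.0000 - (-2.4)·1.0000) / (4.4) = 0.7727
  z = (-12 - (0.1)·1.0000 - (-3)·1.0000) / (-4.1) = 2.2195
Iteration 2:
  x = (-12 - (0.1)·0.7727 - (1.7)·2.2195) / (3.8) = -4.1712
  y = (2 - (1)·-3.6316 - (-2.4)·2.2195) / (4.4) = 2.4905
  z = (-12 - (0.1)·-3.6316 - (-3)·0.7727) / (-4.1) = 2.2729
Iteration 3:
  x = (-12 - (0.1)·2.4905 - (1.7)·2.2729) / (3.8) = -4.2403
  y = (2 - (1)·-4.1712 - (-2.4)·2.2729) / (4.4) = 2.6423
  z = (-12 - (0.1)·-4.1712 - (-3)·2.4905) / (-4.1) = 1.0028

(-4.2403, 2.6423, 1.0028)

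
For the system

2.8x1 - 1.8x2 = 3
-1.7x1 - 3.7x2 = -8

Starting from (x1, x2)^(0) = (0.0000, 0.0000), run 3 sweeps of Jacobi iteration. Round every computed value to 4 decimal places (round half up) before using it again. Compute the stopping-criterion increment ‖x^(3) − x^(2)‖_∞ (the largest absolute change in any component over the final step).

0.6387

Iteration 1:
  x1 = (3 - (-1.8)·0.0000) / (2.8) = 1.0714
  x2 = (-8 - (-1.7)·0.0000) / (-3.7) = 2.1622
Iteration 2:
  x1 = (3 - (-1.8)·2.1622) / (2.8) = 2.4614
  x2 = (-8 - (-1.7)·1.0714) / (-3.7) = 1.6699
Iteration 3:
  x1 = (3 - (-1.8)·1.6699) / (2.8) = 2.1449
  x2 = (-8 - (-1.7)·2.4614) / (-3.7) = 1.0312
Change: (-0.3165, -0.6387) → max |·| = 0.6387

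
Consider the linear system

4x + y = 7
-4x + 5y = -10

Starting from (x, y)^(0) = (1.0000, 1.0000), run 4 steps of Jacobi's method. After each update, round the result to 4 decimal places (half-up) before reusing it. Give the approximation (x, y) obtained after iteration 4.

(1.8400, -0.4400)

Iteration 1:
  x = (7 - (1)·1.0000) / (4) = 1.5000
  y = (-10 - (-4)·1.0000) / (5) = -1.2000
Iteration 2:
  x = (7 - (1)·-1.2000) / (4) = 2.0500
  y = (-10 - (-4)·1.5000) / (5) = -0.8000
Iteration 3:
  x = (7 - (1)·-0.8000) / (4) = 1.9500
  y = (-10 - (-4)·2.0500) / (5) = -0.3600
Iteration 4:
  x = (7 - (1)·-0.3600) / (4) = 1.8400
  y = (-10 - (-4)·1.9500) / (5) = -0.4400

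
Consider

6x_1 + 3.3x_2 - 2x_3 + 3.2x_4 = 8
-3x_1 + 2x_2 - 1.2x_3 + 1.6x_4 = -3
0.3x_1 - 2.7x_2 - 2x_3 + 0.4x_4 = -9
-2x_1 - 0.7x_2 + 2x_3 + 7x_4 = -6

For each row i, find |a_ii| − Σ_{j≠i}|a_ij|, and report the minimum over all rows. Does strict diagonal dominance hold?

row 1: |6| − (3.3+2+3.2) = -2.5
row 2: |2| − (3+1.2+1.6) = -3.8
row 3: |-2| − (0.3+2.7+0.4) = -1.4
row 4: |7| − (2+0.7+2) = 2.3
minimum over rows = -3.8 → not strictly diagonally dominant

-3.8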